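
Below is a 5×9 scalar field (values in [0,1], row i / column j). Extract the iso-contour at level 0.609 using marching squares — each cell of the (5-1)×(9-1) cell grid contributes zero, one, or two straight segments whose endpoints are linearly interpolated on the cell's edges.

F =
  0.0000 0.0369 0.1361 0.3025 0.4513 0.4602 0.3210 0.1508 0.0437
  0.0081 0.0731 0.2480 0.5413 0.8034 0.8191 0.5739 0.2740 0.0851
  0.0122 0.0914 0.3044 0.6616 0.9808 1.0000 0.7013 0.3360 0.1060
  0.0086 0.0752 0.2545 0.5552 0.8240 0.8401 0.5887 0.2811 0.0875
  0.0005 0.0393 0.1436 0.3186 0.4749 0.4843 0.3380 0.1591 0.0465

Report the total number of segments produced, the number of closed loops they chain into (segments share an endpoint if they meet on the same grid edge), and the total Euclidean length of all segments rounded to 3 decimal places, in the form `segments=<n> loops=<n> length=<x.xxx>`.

cell (0,3): code 0100 → (0.448,4.000)–(1.000,3.258)
cell (0,4): code 1100 → (0.415,5.000)–(0.448,4.000)
cell (0,5): code 1000 → (1.000,5.857)–(0.415,5.000)
cell (1,2): code 0100 → (1.563,3.000)–(2.000,2.853)
cell (1,3): code 1110 → (1.000,3.258)–(1.563,3.000)
cell (1,5): code 1101 → (1.276,6.000)–(1.000,5.857)
cell (1,6): code 1000 → (2.000,6.253)–(1.276,6.000)
cell (2,2): code 0010 → (2.000,2.853)–(2.494,3.000)
cell (2,3): code 0111 → (2.494,3.000)–(3.000,3.200)
cell (2,5): code 1011 → (3.000,5.919)–(2.820,6.000)
cell (2,6): code 0001 → (2.820,6.000)–(2.000,6.253)
cell (3,3): code 0010 → (3.000,3.200)–(3.616,4.000)
cell (3,4): code 0011 → (3.616,4.000)–(3.650,5.000)
cell (3,5): code 0001 → (3.650,5.000)–(3.000,5.919)
total: 14 segments, chained into 1 closed loop(s), length Σ = 10.371836

segments=14 loops=1 length=10.372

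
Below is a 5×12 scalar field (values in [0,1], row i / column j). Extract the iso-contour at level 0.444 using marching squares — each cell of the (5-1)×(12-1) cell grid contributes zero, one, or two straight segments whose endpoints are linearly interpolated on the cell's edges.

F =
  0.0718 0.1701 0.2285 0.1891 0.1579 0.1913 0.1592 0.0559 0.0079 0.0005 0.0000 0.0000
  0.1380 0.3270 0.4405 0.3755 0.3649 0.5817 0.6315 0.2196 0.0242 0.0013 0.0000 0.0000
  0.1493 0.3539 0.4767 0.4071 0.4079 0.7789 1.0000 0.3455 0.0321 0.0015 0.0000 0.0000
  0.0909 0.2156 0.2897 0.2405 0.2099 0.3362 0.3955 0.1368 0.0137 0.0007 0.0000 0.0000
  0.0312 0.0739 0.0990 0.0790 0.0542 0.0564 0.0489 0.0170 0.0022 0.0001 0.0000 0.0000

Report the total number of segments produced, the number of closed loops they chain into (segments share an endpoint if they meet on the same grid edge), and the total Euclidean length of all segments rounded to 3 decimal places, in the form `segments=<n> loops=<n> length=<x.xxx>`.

cell (0,4): code 0100 → (0.647,5.000)–(1.000,4.365)
cell (0,5): code 1100 → (0.603,6.000)–(0.647,5.000)
cell (0,6): code 1000 → (1.000,6.455)–(0.603,6.000)
cell (1,1): code 0100 → (1.097,2.000)–(2.000,1.734)
cell (1,2): code 1000 → (2.000,2.470)–(1.097,2.000)
cell (1,4): code 0110 → (1.000,4.365)–(2.000,4.097)
cell (1,6): code 1001 → (2.000,6.850)–(1.000,6.455)
cell (2,1): code 0010 → (2.000,1.734)–(2.175,2.000)
cell (2,2): code 0001 → (2.175,2.000)–(2.000,2.470)
cell (2,4): code 0010 → (2.000,4.097)–(2.756,5.000)
cell (2,5): code 0011 → (2.756,5.000)–(2.920,6.000)
cell (2,6): code 0001 → (2.920,6.000)–(2.000,6.850)
total: 12 segments, chained into 2 closed loop(s), length Σ = 10.664479

segments=12 loops=2 length=10.664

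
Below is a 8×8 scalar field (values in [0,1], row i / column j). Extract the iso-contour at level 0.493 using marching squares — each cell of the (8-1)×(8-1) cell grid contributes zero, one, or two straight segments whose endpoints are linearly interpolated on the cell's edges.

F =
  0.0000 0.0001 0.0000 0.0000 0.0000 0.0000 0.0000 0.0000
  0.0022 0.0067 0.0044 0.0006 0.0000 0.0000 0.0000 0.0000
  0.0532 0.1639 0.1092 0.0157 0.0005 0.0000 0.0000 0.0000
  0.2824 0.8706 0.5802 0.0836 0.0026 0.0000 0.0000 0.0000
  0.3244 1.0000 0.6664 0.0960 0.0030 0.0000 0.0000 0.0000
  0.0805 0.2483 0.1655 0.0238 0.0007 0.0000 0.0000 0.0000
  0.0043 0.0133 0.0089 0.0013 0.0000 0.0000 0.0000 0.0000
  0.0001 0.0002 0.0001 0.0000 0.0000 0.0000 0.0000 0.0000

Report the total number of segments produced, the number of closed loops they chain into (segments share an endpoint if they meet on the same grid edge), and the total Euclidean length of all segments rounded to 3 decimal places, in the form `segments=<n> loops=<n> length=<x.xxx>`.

cell (2,0): code 0100 → (2.466,1.000)–(3.000,0.358)
cell (2,1): code 1100 → (2.815,2.000)–(2.466,1.000)
cell (2,2): code 1000 → (3.000,2.176)–(2.815,2.000)
cell (3,0): code 0110 → (3.000,0.358)–(4.000,0.250)
cell (3,2): code 1001 → (4.000,2.304)–(3.000,2.176)
cell (4,0): code 0010 → (4.000,0.250)–(4.674,1.000)
cell (4,1): code 0011 → (4.674,1.000)–(4.346,2.000)
cell (4,2): code 0001 → (4.346,2.000)–(4.000,2.304)
total: 8 segments, chained into 1 closed loop(s), length Σ = 6.685895

segments=8 loops=1 length=6.686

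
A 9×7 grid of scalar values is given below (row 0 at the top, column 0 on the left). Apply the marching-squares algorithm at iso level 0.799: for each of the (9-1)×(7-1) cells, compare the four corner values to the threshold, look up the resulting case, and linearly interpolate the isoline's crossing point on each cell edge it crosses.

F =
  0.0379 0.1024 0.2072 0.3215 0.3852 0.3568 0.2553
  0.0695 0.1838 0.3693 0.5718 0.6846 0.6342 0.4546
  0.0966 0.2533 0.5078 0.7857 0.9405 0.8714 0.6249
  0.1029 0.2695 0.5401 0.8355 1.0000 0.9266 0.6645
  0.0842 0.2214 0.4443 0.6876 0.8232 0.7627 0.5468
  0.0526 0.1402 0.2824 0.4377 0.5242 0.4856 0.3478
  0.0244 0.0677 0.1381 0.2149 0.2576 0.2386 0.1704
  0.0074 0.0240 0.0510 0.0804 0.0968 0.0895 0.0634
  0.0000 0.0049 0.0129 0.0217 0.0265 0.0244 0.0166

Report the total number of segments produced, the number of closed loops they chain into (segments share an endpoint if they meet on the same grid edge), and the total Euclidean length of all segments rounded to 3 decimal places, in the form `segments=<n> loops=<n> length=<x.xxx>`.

segments=12 loops=1 length=8.117

cell (1,3): code 0100 → (1.447,4.000)–(2.000,3.086)
cell (1,4): code 1100 → (1.695,5.000)–(1.447,4.000)
cell (1,5): code 1000 → (2.000,5.294)–(1.695,5.000)
cell (2,2): code 0100 → (2.267,3.000)–(3.000,2.876)
cell (2,3): code 1110 → (2.000,3.086)–(2.267,3.000)
cell (2,5): code 1001 → (3.000,5.487)–(2.000,5.294)
cell (3,2): code 0010 → (3.000,2.876)–(3.247,3.000)
cell (3,3): code 0111 → (3.247,3.000)–(4.000,3.822)
cell (3,4): code 1011 → (4.000,4.400)–(3.779,5.000)
cell (3,5): code 0001 → (3.779,5.000)–(3.000,5.487)
cell (4,3): code 0010 → (4.000,3.822)–(4.081,4.000)
cell (4,4): code 0001 → (4.081,4.000)–(4.000,4.400)
total: 12 segments, chained into 1 closed loop(s), length Σ = 8.116838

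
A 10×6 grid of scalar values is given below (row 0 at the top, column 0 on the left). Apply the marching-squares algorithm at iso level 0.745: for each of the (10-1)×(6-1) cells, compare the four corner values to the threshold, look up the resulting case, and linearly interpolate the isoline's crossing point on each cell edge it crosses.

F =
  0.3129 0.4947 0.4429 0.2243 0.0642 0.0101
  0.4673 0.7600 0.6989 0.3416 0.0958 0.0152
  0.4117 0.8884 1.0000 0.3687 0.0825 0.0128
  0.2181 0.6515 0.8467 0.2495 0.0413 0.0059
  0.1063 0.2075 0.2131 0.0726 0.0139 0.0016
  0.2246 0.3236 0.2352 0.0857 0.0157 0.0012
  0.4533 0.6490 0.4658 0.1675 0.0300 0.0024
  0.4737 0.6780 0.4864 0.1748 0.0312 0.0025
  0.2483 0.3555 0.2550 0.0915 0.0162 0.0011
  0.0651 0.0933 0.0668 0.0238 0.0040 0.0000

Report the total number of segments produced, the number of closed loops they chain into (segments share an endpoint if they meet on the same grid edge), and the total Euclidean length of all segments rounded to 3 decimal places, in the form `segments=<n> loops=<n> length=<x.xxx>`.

cell (0,0): code 0100 → (0.943,1.000)–(1.000,0.949)
cell (0,1): code 1000 → (1.000,1.245)–(0.943,1.000)
cell (1,0): code 0110 → (1.000,0.949)–(2.000,0.699)
cell (1,1): code 1101 → (1.153,2.000)–(1.000,1.245)
cell (1,2): code 1000 → (2.000,2.404)–(1.153,2.000)
cell (2,0): code 0010 → (2.000,0.699)–(2.605,1.000)
cell (2,1): code 0111 → (2.605,1.000)–(3.000,1.479)
cell (2,2): code 1001 → (3.000,2.170)–(2.000,2.404)
cell (3,1): code 0010 → (3.000,1.479)–(3.161,2.000)
cell (3,2): code 0001 → (3.161,2.000)–(3.000,2.170)
total: 10 segments, chained into 1 closed loop(s), length Σ = 6.169790

segments=10 loops=1 length=6.170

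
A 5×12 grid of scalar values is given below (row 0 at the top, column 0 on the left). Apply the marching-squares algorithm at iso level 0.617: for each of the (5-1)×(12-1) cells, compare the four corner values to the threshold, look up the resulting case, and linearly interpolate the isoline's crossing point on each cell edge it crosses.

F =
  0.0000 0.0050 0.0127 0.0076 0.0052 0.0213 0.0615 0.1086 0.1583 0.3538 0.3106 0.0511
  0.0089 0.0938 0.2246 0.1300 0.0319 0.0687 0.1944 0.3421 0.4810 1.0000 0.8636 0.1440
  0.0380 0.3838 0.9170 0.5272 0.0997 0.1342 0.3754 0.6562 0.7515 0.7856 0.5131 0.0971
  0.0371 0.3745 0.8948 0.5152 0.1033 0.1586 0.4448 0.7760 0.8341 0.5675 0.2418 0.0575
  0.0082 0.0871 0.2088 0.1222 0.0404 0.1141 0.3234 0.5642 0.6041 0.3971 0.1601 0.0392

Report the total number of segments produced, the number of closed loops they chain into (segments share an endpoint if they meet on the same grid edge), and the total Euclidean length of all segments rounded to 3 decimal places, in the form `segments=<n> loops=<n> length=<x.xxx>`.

cell (0,8): code 0100 → (0.407,9.000)–(1.000,8.262)
cell (0,9): code 1100 → (0.554,10.000)–(0.407,9.000)
cell (0,10): code 1000 → (1.000,10.343)–(0.554,10.000)
cell (1,1): code 0100 → (1.567,2.000)–(2.000,1.437)
cell (1,2): code 1000 → (2.000,2.770)–(1.567,2.000)
cell (1,6): code 0100 → (1.875,7.000)–(2.000,6.860)
cell (1,7): code 1100 → (1.503,8.000)–(1.875,7.000)
cell (1,8): code 1110 → (1.000,8.262)–(1.503,8.000)
cell (1,9): code 1011 → (2.000,9.619)–(1.704,10.000)
cell (1,10): code 0001 → (1.704,10.000)–(1.000,10.343)
cell (2,1): code 0110 → (2.000,1.437)–(3.000,1.466)
cell (2,2): code 1001 → (3.000,2.732)–(2.000,2.770)
cell (2,6): code 0110 → (2.000,6.860)–(3.000,6.520)
cell (2,8): code 1011 → (3.000,8.814)–(2.773,9.000)
cell (2,9): code 0001 → (2.773,9.000)–(2.000,9.619)
cell (3,1): code 0010 → (3.000,1.466)–(3.405,2.000)
cell (3,2): code 0001 → (3.405,2.000)–(3.000,2.732)
cell (3,6): code 0010 → (3.000,6.520)–(3.751,7.000)
cell (3,7): code 0011 → (3.751,7.000)–(3.944,8.000)
cell (3,8): code 0001 → (3.944,8.000)–(3.000,8.814)
total: 20 segments, chained into 2 closed loop(s), length Σ = 16.203428

segments=20 loops=2 length=16.203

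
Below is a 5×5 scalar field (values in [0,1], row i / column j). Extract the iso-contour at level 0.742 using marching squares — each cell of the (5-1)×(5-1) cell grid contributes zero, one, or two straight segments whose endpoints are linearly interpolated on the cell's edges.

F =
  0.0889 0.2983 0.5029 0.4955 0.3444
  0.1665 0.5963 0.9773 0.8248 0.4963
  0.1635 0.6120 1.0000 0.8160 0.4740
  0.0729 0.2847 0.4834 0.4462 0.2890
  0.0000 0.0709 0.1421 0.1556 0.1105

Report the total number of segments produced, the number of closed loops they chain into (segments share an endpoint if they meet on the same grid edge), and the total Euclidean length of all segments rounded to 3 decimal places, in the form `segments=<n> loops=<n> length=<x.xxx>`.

cell (0,1): code 0100 → (0.504,2.000)–(1.000,1.382)
cell (0,2): code 1100 → (0.749,3.000)–(0.504,2.000)
cell (0,3): code 1000 → (1.000,3.252)–(0.749,3.000)
cell (1,1): code 0110 → (1.000,1.382)–(2.000,1.335)
cell (1,3): code 1001 → (2.000,3.216)–(1.000,3.252)
cell (2,1): code 0010 → (2.000,1.335)–(2.499,2.000)
cell (2,2): code 0011 → (2.499,2.000)–(2.200,3.000)
cell (2,3): code 0001 → (2.200,3.000)–(2.000,3.216)
total: 8 segments, chained into 1 closed loop(s), length Σ = 6.349518

segments=8 loops=1 length=6.350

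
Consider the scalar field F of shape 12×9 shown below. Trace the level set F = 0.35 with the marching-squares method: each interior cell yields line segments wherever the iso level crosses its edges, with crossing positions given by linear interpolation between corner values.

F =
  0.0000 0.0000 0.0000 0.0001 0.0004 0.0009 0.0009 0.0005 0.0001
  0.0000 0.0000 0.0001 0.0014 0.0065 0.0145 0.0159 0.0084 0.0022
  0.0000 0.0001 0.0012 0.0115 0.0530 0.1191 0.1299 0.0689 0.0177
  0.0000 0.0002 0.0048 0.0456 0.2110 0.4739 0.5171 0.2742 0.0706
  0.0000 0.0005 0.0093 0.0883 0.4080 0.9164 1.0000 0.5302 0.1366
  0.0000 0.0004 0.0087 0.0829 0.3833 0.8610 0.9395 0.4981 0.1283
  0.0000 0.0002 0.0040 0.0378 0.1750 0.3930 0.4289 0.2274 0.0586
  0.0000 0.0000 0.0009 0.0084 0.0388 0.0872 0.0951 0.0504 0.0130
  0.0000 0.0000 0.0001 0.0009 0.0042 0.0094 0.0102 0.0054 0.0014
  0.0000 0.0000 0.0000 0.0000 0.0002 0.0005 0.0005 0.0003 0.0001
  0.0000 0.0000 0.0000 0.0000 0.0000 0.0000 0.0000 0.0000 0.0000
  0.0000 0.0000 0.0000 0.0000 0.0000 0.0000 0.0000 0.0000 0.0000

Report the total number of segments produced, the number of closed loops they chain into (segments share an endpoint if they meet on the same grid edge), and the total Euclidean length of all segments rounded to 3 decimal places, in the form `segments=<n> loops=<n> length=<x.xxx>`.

cell (2,4): code 0100 → (2.651,5.000)–(3.000,4.529)
cell (2,5): code 1100 → (2.568,6.000)–(2.651,5.000)
cell (2,6): code 1000 → (3.000,6.688)–(2.568,6.000)
cell (3,3): code 0100 → (3.706,4.000)–(4.000,3.819)
cell (3,4): code 1110 → (3.000,4.529)–(3.706,4.000)
cell (3,6): code 1101 → (3.296,7.000)–(3.000,6.688)
cell (3,7): code 1000 → (4.000,7.458)–(3.296,7.000)
cell (4,3): code 0110 → (4.000,3.819)–(5.000,3.889)
cell (4,7): code 1001 → (5.000,7.400)–(4.000,7.458)
cell (5,3): code 0010 → (5.000,3.889)–(5.160,4.000)
cell (5,4): code 0111 → (5.160,4.000)–(6.000,4.803)
cell (5,6): code 1011 → (6.000,6.392)–(5.547,7.000)
cell (5,7): code 0001 → (5.547,7.000)–(5.000,7.400)
cell (6,4): code 0010 → (6.000,4.803)–(6.141,5.000)
cell (6,5): code 0011 → (6.141,5.000)–(6.236,6.000)
cell (6,6): code 0001 → (6.236,6.000)–(6.000,6.392)
total: 16 segments, chained into 1 closed loop(s), length Σ = 11.400805

segments=16 loops=1 length=11.401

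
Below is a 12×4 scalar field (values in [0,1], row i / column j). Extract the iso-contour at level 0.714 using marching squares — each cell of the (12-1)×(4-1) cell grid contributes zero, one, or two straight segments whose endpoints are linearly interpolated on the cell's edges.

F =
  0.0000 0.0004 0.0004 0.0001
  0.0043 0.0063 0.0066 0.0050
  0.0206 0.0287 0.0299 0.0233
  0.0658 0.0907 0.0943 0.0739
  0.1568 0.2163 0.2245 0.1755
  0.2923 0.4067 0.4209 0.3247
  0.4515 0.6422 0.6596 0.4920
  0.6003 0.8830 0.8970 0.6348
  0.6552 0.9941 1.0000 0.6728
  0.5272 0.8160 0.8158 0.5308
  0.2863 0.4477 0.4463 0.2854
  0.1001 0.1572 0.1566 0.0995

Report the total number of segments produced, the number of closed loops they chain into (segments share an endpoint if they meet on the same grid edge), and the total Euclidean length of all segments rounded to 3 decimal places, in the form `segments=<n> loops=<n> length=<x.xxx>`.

segments=10 loops=1 length=9.137

cell (6,0): code 0100 → (6.298,1.000)–(7.000,0.402)
cell (6,1): code 1100 → (6.229,2.000)–(6.298,1.000)
cell (6,2): code 1000 → (7.000,2.698)–(6.229,2.000)
cell (7,0): code 0110 → (7.000,0.402)–(8.000,0.174)
cell (7,2): code 1001 → (8.000,2.874)–(7.000,2.698)
cell (8,0): code 0110 → (8.000,0.174)–(9.000,0.647)
cell (8,2): code 1001 → (9.000,2.357)–(8.000,2.874)
cell (9,0): code 0010 → (9.000,0.647)–(9.277,1.000)
cell (9,1): code 0011 → (9.277,1.000)–(9.276,2.000)
cell (9,2): code 0001 → (9.276,2.000)–(9.000,2.357)
total: 10 segments, chained into 1 closed loop(s), length Σ = 9.137348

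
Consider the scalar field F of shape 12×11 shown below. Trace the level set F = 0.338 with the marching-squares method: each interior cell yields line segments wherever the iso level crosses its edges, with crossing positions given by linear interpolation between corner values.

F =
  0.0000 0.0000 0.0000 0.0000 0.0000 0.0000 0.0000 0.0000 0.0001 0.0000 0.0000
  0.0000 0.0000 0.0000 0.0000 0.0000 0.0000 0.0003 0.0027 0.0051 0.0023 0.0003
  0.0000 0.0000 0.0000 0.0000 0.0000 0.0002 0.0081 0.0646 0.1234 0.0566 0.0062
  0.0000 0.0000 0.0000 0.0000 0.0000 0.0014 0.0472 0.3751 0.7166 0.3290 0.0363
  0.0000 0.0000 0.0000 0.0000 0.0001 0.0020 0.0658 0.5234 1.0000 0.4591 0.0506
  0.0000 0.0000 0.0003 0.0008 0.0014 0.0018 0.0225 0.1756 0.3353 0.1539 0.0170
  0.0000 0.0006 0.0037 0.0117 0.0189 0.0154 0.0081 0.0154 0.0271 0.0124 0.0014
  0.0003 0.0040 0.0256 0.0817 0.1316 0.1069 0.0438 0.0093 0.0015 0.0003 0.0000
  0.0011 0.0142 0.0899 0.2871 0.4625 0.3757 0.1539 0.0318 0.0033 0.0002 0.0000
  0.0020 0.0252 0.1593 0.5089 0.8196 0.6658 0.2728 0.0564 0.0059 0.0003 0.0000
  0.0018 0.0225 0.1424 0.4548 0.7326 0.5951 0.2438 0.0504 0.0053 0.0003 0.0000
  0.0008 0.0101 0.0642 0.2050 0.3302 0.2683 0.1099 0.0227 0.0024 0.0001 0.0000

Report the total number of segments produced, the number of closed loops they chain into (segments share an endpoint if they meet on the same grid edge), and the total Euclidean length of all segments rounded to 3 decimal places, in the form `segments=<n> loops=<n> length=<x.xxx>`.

cell (2,6): code 0100 → (2.881,7.000)–(3.000,6.887)
cell (2,7): code 1100 → (2.362,8.000)–(2.881,7.000)
cell (2,8): code 1000 → (3.000,8.977)–(2.362,8.000)
cell (3,6): code 0110 → (3.000,6.887)–(4.000,6.595)
cell (3,8): code 1101 → (3.069,9.000)–(3.000,8.977)
cell (3,9): code 1000 → (4.000,9.296)–(3.069,9.000)
cell (4,6): code 0010 → (4.000,6.595)–(4.533,7.000)
cell (4,7): code 0011 → (4.533,7.000)–(4.996,8.000)
cell (4,8): code 0011 → (4.996,8.000)–(4.397,9.000)
cell (4,9): code 0001 → (4.397,9.000)–(4.000,9.296)
cell (7,3): code 0100 → (7.624,4.000)–(8.000,3.290)
cell (7,4): code 1100 → (7.860,5.000)–(7.624,4.000)
cell (7,5): code 1000 → (8.000,5.170)–(7.860,5.000)
cell (8,2): code 0100 → (8.229,3.000)–(9.000,2.511)
cell (8,3): code 1110 → (8.000,3.290)–(8.229,3.000)
cell (8,5): code 1001 → (9.000,5.834)–(8.000,5.170)
cell (9,2): code 0110 → (9.000,2.511)–(10.000,2.626)
cell (9,5): code 1001 → (10.000,5.732)–(9.000,5.834)
cell (10,2): code 0010 → (10.000,2.626)–(10.468,3.000)
cell (10,3): code 0011 → (10.468,3.000)–(10.981,4.000)
cell (10,4): code 0011 → (10.981,4.000)–(10.787,5.000)
cell (10,5): code 0001 → (10.787,5.000)–(10.000,5.732)
total: 22 segments, chained into 2 closed loop(s), length Σ = 18.343704

segments=22 loops=2 length=18.344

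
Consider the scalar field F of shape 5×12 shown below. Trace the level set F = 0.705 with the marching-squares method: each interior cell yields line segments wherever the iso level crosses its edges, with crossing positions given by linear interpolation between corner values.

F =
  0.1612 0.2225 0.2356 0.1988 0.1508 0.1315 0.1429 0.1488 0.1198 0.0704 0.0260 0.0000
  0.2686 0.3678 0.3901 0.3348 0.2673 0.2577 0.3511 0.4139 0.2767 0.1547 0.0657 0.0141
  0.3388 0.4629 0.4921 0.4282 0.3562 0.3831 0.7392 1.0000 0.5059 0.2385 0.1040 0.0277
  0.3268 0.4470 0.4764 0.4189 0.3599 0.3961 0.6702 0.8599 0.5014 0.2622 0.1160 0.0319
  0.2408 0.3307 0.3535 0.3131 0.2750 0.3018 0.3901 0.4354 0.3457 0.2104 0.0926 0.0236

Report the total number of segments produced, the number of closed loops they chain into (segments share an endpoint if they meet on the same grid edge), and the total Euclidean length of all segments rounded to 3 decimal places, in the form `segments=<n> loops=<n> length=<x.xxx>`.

segments=8 loops=1 length=5.509

cell (1,5): code 0100 → (1.912,6.000)–(2.000,5.904)
cell (1,6): code 1100 → (1.497,7.000)–(1.912,6.000)
cell (1,7): code 1000 → (2.000,7.597)–(1.497,7.000)
cell (2,5): code 0010 → (2.000,5.904)–(2.496,6.000)
cell (2,6): code 0111 → (2.496,6.000)–(3.000,6.183)
cell (2,7): code 1001 → (3.000,7.432)–(2.000,7.597)
cell (3,6): code 0010 → (3.000,6.183)–(3.365,7.000)
cell (3,7): code 0001 → (3.365,7.000)–(3.000,7.432)
total: 8 segments, chained into 1 closed loop(s), length Σ = 5.508998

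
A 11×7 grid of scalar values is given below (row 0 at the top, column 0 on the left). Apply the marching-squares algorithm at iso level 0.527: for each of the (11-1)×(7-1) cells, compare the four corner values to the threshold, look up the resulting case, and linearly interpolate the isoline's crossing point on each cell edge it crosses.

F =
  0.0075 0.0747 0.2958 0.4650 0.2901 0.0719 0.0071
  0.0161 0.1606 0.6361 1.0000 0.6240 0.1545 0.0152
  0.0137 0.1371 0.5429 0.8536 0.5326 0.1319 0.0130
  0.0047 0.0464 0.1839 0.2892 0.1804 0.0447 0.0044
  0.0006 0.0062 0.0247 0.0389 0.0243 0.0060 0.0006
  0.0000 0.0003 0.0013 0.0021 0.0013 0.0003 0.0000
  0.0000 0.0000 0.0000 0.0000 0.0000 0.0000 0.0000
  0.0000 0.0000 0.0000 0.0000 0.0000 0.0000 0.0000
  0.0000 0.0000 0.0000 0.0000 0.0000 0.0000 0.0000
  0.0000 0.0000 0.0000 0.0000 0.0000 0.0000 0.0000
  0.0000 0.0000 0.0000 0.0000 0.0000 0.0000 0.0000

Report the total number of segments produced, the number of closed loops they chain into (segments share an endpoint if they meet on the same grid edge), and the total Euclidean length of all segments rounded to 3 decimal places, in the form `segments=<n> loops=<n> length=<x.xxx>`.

cell (0,1): code 0100 → (0.679,2.000)–(1.000,1.771)
cell (0,2): code 1100 → (0.116,3.000)–(0.679,2.000)
cell (0,3): code 1100 → (0.709,4.000)–(0.116,3.000)
cell (0,4): code 1000 → (1.000,4.207)–(0.709,4.000)
cell (1,1): code 0110 → (1.000,1.771)–(2.000,1.961)
cell (1,4): code 1001 → (2.000,4.014)–(1.000,4.207)
cell (2,1): code 0010 → (2.000,1.961)–(2.044,2.000)
cell (2,2): code 0011 → (2.044,2.000)–(2.579,3.000)
cell (2,3): code 0011 → (2.579,3.000)–(2.016,4.000)
cell (2,4): code 0001 → (2.016,4.000)–(2.000,4.014)
total: 10 segments, chained into 1 closed loop(s), length Σ = 7.459411

segments=10 loops=1 length=7.459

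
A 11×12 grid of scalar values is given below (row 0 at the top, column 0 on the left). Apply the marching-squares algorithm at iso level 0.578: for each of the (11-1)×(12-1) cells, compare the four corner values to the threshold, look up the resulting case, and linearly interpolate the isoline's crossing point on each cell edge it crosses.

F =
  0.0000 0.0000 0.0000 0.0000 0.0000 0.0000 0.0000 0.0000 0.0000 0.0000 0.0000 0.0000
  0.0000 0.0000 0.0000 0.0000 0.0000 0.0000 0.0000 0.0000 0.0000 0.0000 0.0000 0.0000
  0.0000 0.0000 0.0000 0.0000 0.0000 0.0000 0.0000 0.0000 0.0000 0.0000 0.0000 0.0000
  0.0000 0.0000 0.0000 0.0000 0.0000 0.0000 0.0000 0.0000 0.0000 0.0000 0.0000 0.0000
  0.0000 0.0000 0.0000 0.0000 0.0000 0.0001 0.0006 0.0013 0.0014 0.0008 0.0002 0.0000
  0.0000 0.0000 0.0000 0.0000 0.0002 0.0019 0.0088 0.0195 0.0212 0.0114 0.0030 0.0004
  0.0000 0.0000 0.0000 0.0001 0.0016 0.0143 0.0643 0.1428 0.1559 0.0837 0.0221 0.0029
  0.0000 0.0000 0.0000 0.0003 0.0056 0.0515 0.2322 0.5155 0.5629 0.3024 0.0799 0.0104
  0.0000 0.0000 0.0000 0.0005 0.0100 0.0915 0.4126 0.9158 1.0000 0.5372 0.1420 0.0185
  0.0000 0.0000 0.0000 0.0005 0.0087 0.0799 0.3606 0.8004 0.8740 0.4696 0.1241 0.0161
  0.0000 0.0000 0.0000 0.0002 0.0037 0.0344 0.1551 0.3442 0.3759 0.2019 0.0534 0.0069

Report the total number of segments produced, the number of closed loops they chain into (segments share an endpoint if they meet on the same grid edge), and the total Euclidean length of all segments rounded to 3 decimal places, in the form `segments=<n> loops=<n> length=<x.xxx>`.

segments=8 loops=1 length=8.094

cell (7,6): code 0100 → (7.156,7.000)–(8.000,6.329)
cell (7,7): code 1100 → (7.035,8.000)–(7.156,7.000)
cell (7,8): code 1000 → (8.000,8.912)–(7.035,8.000)
cell (8,6): code 0110 → (8.000,6.329)–(9.000,6.494)
cell (8,8): code 1001 → (9.000,8.732)–(8.000,8.912)
cell (9,6): code 0010 → (9.000,6.494)–(9.488,7.000)
cell (9,7): code 0011 → (9.488,7.000)–(9.594,8.000)
cell (9,8): code 0001 → (9.594,8.000)–(9.000,8.732)
total: 8 segments, chained into 1 closed loop(s), length Σ = 8.094243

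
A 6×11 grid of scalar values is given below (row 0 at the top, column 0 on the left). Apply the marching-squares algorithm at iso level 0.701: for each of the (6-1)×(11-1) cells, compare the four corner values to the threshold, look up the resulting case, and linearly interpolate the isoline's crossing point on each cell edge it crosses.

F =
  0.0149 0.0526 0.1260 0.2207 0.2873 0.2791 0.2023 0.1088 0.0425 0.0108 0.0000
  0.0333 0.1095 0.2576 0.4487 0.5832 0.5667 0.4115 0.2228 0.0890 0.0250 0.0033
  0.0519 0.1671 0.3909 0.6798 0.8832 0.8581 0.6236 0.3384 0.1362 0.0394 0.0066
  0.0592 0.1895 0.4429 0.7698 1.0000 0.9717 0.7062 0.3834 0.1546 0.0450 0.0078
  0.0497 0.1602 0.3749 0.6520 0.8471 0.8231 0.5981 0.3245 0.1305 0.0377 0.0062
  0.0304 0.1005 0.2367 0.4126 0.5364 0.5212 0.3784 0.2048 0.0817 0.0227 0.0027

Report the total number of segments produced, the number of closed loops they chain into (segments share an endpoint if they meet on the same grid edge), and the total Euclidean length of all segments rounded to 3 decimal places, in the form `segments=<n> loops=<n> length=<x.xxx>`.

cell (1,3): code 0100 → (1.393,4.000)–(2.000,3.104)
cell (1,4): code 1100 → (1.461,5.000)–(1.393,4.000)
cell (1,5): code 1000 → (2.000,5.670)–(1.461,5.000)
cell (2,2): code 0100 → (2.236,3.000)–(3.000,2.790)
cell (2,3): code 1110 → (2.000,3.104)–(2.236,3.000)
cell (2,5): code 1101 → (2.937,6.000)–(2.000,5.670)
cell (2,6): code 1000 → (3.000,6.016)–(2.937,6.000)
cell (3,2): code 0010 → (3.000,2.790)–(3.584,3.000)
cell (3,3): code 0111 → (3.584,3.000)–(4.000,3.251)
cell (3,5): code 1011 → (4.000,5.543)–(3.048,6.000)
cell (3,6): code 0001 → (3.048,6.000)–(3.000,6.016)
cell (4,3): code 0010 → (4.000,3.251)–(4.470,4.000)
cell (4,4): code 0011 → (4.470,4.000)–(4.404,5.000)
cell (4,5): code 0001 → (4.404,5.000)–(4.000,5.543)
total: 14 segments, chained into 1 closed loop(s), length Σ = 9.830124

segments=14 loops=1 length=9.830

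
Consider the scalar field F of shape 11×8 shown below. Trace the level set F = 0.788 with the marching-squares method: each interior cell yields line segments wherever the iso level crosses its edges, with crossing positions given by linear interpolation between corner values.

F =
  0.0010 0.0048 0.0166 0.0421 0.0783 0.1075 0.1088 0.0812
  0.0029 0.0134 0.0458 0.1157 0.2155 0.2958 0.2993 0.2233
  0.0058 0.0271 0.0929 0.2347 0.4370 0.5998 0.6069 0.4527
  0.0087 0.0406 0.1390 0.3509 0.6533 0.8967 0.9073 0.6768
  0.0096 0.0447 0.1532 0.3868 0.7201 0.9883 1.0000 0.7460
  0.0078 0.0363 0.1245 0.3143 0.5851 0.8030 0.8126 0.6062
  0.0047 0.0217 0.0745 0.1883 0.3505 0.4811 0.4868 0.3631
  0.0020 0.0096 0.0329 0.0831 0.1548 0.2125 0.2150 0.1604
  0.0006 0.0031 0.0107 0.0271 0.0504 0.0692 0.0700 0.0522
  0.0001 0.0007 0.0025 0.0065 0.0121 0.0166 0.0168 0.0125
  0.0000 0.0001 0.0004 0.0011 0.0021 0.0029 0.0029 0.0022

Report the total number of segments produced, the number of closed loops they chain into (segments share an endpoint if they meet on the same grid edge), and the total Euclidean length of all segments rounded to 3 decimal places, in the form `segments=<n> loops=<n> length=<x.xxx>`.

segments=10 loops=1 length=7.986

cell (2,4): code 0100 → (2.634,5.000)–(3.000,4.553)
cell (2,5): code 1100 → (2.603,6.000)–(2.634,5.000)
cell (2,6): code 1000 → (3.000,6.518)–(2.603,6.000)
cell (3,4): code 0110 → (3.000,4.553)–(4.000,4.253)
cell (3,6): code 1001 → (4.000,6.835)–(3.000,6.518)
cell (4,4): code 0110 → (4.000,4.253)–(5.000,4.931)
cell (4,6): code 1001 → (5.000,6.119)–(4.000,6.835)
cell (5,4): code 0010 → (5.000,4.931)–(5.047,5.000)
cell (5,5): code 0011 → (5.047,5.000)–(5.076,6.000)
cell (5,6): code 0001 → (5.076,6.000)–(5.000,6.119)
total: 10 segments, chained into 1 closed loop(s), length Σ = 7.985896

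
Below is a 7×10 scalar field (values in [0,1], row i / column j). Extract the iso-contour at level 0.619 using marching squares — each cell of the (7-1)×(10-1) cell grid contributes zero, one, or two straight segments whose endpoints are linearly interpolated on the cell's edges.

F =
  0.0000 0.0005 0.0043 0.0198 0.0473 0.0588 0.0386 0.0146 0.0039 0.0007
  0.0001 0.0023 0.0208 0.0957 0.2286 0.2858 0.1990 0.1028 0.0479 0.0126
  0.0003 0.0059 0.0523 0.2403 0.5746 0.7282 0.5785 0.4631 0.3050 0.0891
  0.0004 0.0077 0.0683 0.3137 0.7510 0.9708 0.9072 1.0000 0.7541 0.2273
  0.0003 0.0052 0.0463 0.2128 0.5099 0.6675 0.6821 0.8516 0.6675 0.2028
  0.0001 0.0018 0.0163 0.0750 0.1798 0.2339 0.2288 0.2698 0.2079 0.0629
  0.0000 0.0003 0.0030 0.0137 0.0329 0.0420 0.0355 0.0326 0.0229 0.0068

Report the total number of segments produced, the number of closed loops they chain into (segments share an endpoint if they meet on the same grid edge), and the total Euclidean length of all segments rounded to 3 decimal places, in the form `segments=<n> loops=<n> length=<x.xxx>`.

segments=16 loops=1 length=11.515

cell (1,4): code 0100 → (1.753,5.000)–(2.000,4.289)
cell (1,5): code 1000 → (2.000,5.729)–(1.753,5.000)
cell (2,3): code 0100 → (2.252,4.000)–(3.000,3.698)
cell (2,4): code 1110 → (2.000,4.289)–(2.252,4.000)
cell (2,5): code 1101 → (2.123,6.000)–(2.000,5.729)
cell (2,6): code 1100 → (2.290,7.000)–(2.123,6.000)
cell (2,7): code 1100 → (2.699,8.000)–(2.290,7.000)
cell (2,8): code 1000 → (3.000,8.256)–(2.699,8.000)
cell (3,3): code 0010 → (3.000,3.698)–(3.547,4.000)
cell (3,4): code 0111 → (3.547,4.000)–(4.000,4.692)
cell (3,8): code 1001 → (4.000,8.104)–(3.000,8.256)
cell (4,4): code 0010 → (4.000,4.692)–(4.112,5.000)
cell (4,5): code 0011 → (4.112,5.000)–(4.139,6.000)
cell (4,6): code 0011 → (4.139,6.000)–(4.400,7.000)
cell (4,7): code 0011 → (4.400,7.000)–(4.106,8.000)
cell (4,8): code 0001 → (4.106,8.000)–(4.000,8.104)
total: 16 segments, chained into 1 closed loop(s), length Σ = 11.515372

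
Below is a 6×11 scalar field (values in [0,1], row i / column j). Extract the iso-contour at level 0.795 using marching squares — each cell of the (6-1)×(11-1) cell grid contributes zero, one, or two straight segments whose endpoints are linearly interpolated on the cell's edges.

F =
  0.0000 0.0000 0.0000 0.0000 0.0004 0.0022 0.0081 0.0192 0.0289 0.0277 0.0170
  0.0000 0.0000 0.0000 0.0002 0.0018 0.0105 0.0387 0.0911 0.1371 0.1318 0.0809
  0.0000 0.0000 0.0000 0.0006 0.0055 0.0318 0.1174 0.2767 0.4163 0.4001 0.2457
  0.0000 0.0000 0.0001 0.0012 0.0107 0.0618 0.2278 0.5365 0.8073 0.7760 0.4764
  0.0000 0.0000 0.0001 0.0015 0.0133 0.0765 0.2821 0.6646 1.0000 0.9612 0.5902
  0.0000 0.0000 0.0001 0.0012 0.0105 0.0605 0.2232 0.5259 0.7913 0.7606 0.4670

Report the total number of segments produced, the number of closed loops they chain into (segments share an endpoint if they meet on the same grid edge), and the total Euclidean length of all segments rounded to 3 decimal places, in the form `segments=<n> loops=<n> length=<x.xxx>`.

cell (2,7): code 0100 → (2.969,8.000)–(3.000,7.955)
cell (2,8): code 1000 → (3.000,8.393)–(2.969,8.000)
cell (3,7): code 0110 → (3.000,7.955)–(4.000,7.389)
cell (3,8): code 1101 → (3.103,9.000)–(3.000,8.393)
cell (3,9): code 1000 → (4.000,9.448)–(3.103,9.000)
cell (4,7): code 0010 → (4.000,7.389)–(4.982,8.000)
cell (4,8): code 0011 → (4.982,8.000)–(4.829,9.000)
cell (4,9): code 0001 → (4.829,9.000)–(4.000,9.448)
total: 8 segments, chained into 1 closed loop(s), length Σ = 6.327619

segments=8 loops=1 length=6.328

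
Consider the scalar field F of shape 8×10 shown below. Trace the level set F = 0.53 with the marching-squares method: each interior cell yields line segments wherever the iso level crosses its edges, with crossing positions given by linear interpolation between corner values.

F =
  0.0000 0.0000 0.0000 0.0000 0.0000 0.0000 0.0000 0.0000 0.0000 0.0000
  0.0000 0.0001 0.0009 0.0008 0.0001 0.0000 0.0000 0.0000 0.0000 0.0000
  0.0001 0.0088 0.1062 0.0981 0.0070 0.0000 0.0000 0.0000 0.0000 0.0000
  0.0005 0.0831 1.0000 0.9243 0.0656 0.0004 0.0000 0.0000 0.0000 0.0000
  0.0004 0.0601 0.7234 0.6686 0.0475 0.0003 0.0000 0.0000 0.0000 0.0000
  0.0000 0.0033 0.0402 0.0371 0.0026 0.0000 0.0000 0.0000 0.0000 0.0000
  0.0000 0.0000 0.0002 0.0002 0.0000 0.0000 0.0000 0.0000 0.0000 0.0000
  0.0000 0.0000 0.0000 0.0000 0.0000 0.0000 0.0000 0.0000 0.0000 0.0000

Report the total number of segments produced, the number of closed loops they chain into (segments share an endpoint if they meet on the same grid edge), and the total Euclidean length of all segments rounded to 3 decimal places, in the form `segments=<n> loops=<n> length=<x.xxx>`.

cell (2,1): code 0100 → (2.474,2.000)–(3.000,1.487)
cell (2,2): code 1100 → (2.523,3.000)–(2.474,2.000)
cell (2,3): code 1000 → (3.000,3.459)–(2.523,3.000)
cell (3,1): code 0110 → (3.000,1.487)–(4.000,1.708)
cell (3,3): code 1001 → (4.000,3.223)–(3.000,3.459)
cell (4,1): code 0010 → (4.000,1.708)–(4.283,2.000)
cell (4,2): code 0011 → (4.283,2.000)–(4.219,3.000)
cell (4,3): code 0001 → (4.219,3.000)–(4.000,3.223)
total: 8 segments, chained into 1 closed loop(s), length Σ = 6.170822

segments=8 loops=1 length=6.171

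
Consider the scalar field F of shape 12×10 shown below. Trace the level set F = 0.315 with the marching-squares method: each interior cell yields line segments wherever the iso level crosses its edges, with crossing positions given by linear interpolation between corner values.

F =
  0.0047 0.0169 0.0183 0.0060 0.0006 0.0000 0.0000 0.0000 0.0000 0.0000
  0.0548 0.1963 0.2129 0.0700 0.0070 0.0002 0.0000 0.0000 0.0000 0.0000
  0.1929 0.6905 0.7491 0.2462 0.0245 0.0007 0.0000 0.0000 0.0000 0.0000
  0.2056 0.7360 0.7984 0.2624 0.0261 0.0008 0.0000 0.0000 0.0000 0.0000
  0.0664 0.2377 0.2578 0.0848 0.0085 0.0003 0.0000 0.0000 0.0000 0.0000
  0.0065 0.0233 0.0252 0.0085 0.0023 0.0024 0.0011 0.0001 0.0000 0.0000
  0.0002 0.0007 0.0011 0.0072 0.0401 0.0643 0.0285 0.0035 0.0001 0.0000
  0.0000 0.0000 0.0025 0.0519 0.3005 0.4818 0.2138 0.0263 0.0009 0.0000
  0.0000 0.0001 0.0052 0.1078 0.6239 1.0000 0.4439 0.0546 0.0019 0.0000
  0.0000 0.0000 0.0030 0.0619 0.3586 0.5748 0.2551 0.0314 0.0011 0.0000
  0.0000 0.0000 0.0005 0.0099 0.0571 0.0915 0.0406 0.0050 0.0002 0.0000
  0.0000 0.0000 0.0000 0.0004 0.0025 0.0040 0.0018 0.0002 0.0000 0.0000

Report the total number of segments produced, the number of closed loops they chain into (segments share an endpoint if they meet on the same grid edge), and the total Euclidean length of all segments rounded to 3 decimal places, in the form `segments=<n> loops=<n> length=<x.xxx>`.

segments=20 loops=2 length=17.359

cell (1,0): code 0100 → (1.240,1.000)–(2.000,0.245)
cell (1,1): code 1100 → (1.190,2.000)–(1.240,1.000)
cell (1,2): code 1000 → (2.000,2.863)–(1.190,2.000)
cell (2,0): code 0110 → (2.000,0.245)–(3.000,0.206)
cell (2,2): code 1001 → (3.000,2.902)–(2.000,2.863)
cell (3,0): code 0010 → (3.000,0.206)–(3.845,1.000)
cell (3,1): code 0011 → (3.845,1.000)–(3.894,2.000)
cell (3,2): code 0001 → (3.894,2.000)–(3.000,2.902)
cell (6,4): code 0100 → (6.600,5.000)–(7.000,4.080)
cell (6,5): code 1000 → (7.000,5.622)–(6.600,5.000)
cell (7,3): code 0100 → (7.045,4.000)–(8.000,3.401)
cell (7,4): code 1110 → (7.000,4.080)–(7.045,4.000)
cell (7,5): code 1101 → (7.440,6.000)–(7.000,5.622)
cell (7,6): code 1000 → (8.000,6.331)–(7.440,6.000)
cell (8,3): code 0110 → (8.000,3.401)–(9.000,3.853)
cell (8,5): code 1011 → (9.000,5.813)–(8.683,6.000)
cell (8,6): code 0001 → (8.683,6.000)–(8.000,6.331)
cell (9,3): code 0010 → (9.000,3.853)–(9.145,4.000)
cell (9,4): code 0011 → (9.145,4.000)–(9.538,5.000)
cell (9,5): code 0001 → (9.538,5.000)–(9.000,5.813)
total: 20 segments, chained into 2 closed loop(s), length Σ = 17.358857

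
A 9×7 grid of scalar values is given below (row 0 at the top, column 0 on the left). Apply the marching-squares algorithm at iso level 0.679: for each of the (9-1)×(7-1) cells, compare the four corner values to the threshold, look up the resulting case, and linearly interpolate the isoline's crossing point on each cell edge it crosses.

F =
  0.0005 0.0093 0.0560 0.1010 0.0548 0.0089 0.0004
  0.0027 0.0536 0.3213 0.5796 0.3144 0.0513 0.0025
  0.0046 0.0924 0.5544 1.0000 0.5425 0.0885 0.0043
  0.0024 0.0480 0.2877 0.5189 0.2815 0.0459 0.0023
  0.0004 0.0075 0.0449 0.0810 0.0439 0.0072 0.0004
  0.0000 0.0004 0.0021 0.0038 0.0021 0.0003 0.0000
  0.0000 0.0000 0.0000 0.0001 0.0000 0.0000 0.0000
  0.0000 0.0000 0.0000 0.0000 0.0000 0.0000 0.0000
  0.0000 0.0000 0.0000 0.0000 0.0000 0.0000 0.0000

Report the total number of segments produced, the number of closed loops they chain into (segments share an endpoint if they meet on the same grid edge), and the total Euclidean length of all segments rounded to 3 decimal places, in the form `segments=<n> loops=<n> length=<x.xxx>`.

cell (1,2): code 0100 → (1.236,3.000)–(2.000,2.280)
cell (1,3): code 1000 → (2.000,3.702)–(1.236,3.000)
cell (2,2): code 0010 → (2.000,2.280)–(2.667,3.000)
cell (2,3): code 0001 → (2.667,3.000)–(2.000,3.702)
total: 4 segments, chained into 1 closed loop(s), length Σ = 4.036857

segments=4 loops=1 length=4.037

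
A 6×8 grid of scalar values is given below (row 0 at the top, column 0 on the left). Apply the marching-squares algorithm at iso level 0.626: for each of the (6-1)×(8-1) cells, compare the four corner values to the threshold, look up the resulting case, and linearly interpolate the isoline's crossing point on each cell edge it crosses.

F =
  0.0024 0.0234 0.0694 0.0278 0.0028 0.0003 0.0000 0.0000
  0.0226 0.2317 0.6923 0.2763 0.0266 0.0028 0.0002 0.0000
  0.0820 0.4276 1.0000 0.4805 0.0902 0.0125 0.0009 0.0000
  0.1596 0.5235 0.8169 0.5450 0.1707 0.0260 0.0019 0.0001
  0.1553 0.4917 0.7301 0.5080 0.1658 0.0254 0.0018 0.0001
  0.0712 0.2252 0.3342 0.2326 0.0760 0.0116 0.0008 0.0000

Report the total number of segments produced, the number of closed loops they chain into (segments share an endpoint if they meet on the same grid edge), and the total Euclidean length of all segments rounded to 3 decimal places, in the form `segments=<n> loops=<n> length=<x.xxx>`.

segments=10 loops=1 length=7.736

cell (0,1): code 0100 → (0.894,2.000)–(1.000,1.856)
cell (0,2): code 1000 → (1.000,2.159)–(0.894,2.000)
cell (1,1): code 0110 → (1.000,1.856)–(2.000,1.347)
cell (1,2): code 1001 → (2.000,2.720)–(1.000,2.159)
cell (2,1): code 0110 → (2.000,1.347)–(3.000,1.349)
cell (2,2): code 1001 → (3.000,2.702)–(2.000,2.720)
cell (3,1): code 0110 → (3.000,1.349)–(4.000,1.563)
cell (3,2): code 1001 → (4.000,2.469)–(3.000,2.702)
cell (4,1): code 0010 → (4.000,1.563)–(4.263,2.000)
cell (4,2): code 0001 → (4.263,2.000)–(4.000,2.469)
total: 10 segments, chained into 1 closed loop(s), length Σ = 7.736173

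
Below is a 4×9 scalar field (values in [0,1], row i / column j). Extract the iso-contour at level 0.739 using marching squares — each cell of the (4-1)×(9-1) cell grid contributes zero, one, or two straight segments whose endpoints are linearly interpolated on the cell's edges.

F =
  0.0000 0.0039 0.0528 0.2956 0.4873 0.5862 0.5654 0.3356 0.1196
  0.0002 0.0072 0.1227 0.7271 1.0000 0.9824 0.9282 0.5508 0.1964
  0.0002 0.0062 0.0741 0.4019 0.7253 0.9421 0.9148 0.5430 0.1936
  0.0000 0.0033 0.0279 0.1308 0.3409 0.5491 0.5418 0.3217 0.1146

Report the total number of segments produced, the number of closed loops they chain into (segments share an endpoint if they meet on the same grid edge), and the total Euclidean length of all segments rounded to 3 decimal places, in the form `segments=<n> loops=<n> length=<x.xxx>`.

segments=10 loops=1 length=8.984

cell (0,3): code 0100 → (0.491,4.000)–(1.000,3.044)
cell (0,4): code 1100 → (0.386,5.000)–(0.491,4.000)
cell (0,5): code 1100 → (0.479,6.000)–(0.386,5.000)
cell (0,6): code 1000 → (1.000,6.501)–(0.479,6.000)
cell (1,3): code 0010 → (1.000,3.044)–(1.950,4.000)
cell (1,4): code 0111 → (1.950,4.000)–(2.000,4.063)
cell (1,6): code 1001 → (2.000,6.473)–(1.000,6.501)
cell (2,4): code 0010 → (2.000,4.063)–(2.517,5.000)
cell (2,5): code 0011 → (2.517,5.000)–(2.471,6.000)
cell (2,6): code 0001 → (2.471,6.000)–(2.000,6.473)
total: 10 segments, chained into 1 closed loop(s), length Σ = 8.984229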